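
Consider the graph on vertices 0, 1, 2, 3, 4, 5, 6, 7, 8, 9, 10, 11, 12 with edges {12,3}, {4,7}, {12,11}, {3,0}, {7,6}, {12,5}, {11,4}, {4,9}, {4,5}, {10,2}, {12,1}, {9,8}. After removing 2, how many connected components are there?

2

With 2 gone, the remaining components are: {10}; {0, 1, 3, 4, 5, 6, 7, 8, 9, 11, 12}.
That is 2 components.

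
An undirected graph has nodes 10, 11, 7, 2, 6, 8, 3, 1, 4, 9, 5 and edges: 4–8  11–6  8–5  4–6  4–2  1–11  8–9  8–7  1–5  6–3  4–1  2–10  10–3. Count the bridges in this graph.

2

The edges on the cycle 4-1-11-6-4 are not bridges since each lies on that cycle.
But removing 8–9 disconnects 8 from 9; removing 8–7 disconnects 8 from 7 — these are bridges.
That makes 2 bridges.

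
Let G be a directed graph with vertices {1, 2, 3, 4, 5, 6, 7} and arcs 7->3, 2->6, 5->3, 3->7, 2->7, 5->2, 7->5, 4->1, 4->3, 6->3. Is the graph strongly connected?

There is no directed path from 7 to 4, so the graph is not strongly connected.

No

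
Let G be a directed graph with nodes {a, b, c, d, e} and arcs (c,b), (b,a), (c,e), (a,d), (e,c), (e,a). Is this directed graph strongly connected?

No

There is no directed path from b to c, so the graph is not strongly connected.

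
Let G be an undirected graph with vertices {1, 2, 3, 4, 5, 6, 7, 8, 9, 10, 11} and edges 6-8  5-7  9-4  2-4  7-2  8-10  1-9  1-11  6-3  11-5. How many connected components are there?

2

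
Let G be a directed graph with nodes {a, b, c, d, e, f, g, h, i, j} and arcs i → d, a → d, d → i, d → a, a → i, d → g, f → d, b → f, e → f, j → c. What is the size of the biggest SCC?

3

{a, d, i} are all mutually reachable — one SCC of size 3.
{b} is an SCC by itself.
{g} is an SCC by itself.
{c} is an SCC by itself.
{j} is an SCC by itself.
(and 3 more singleton SCCs)
The largest has 3 vertices.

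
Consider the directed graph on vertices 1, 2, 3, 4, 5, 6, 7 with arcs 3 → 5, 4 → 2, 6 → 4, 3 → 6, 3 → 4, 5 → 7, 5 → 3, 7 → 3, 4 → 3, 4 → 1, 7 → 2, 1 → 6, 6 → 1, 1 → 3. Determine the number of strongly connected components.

{1, 3, 4, 5, 6, 7} are all mutually reachable — one SCC of size 6.
{2} is an SCC by itself.
That gives 2 strongly connected components.

2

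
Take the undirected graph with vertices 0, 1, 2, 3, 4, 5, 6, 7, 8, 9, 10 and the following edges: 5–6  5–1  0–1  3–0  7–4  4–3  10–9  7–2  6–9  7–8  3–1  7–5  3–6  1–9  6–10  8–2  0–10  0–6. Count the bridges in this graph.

0

The edges on the cycle 7-8-2-7 are not bridges since each lies on that cycle.
Every edge lies on some cycle, so there are no bridges.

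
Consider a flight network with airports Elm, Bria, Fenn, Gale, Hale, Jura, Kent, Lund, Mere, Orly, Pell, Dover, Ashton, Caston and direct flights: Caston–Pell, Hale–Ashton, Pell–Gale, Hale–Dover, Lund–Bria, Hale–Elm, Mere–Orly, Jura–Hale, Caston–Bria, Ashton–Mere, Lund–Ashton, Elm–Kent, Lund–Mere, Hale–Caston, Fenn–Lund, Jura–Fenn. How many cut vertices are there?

5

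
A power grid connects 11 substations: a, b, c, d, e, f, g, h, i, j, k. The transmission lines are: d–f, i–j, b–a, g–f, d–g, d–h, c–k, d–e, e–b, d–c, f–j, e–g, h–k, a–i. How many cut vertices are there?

Removing d increases the component count from 1 to 2, so d is a cut vertex.
By contrast removing j leaves 1 component; it is not a cut vertex. No other vertex is a cut vertex either.

1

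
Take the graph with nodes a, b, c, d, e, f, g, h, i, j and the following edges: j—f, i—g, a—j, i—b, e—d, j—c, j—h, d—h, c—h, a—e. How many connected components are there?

Starting from b we can reach b, g, i. That is one component of size 3.
Starting from a we can reach a, c, d, e, f, h, j. That is one component of size 7.
Total: 2 components.

2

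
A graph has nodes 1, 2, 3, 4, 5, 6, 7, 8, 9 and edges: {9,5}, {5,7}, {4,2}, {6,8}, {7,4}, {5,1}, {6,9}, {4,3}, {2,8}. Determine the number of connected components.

Starting from 1 we can reach 1, 2, 3, 4, 5, 6, 7, 8, 9. That is one component of size 9.
Total: 1 component.

1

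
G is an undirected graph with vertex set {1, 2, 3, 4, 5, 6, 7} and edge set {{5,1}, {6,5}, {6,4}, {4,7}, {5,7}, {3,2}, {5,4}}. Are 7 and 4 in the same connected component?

Yes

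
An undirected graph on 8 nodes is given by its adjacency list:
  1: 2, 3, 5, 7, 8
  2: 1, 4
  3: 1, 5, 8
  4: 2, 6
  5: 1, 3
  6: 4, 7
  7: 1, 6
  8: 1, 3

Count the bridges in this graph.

0

The edges on the cycle 1-7-6-4-2-1 are not bridges since each lies on that cycle.
Every edge lies on some cycle, so there are no bridges.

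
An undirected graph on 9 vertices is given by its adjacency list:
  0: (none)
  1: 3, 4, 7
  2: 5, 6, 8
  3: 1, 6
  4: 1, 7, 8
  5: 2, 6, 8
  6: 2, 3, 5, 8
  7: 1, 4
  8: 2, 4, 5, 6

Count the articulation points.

Removing 2, for instance, still leaves 2 components. No single vertex removal increases the component count — the graph has no articulation points.

0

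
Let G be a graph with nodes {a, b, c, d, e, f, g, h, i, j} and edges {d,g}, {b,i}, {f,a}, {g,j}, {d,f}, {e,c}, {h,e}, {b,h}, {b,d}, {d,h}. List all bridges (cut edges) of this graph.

a-f, b-i, c-e, d-f, d-g, e-h, g-j

The edges on the cycle b-d-h-b are not bridges since each lies on that cycle.
But removing e-h disconnects e from h; removing d-f disconnects d from f; removing f-a disconnects f from a; removing b-i disconnects b from i — these are bridges.
In total 7 edges are bridges.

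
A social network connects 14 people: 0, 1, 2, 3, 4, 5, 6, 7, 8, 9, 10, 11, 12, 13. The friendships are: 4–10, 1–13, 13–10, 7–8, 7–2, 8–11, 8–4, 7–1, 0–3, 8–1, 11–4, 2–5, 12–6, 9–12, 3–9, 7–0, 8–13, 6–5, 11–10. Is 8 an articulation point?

Deleting 8 leaves 1 component (was 1) (its neighbors 1, 4, 7, 11, 13 remain connected to each other), so 8 is not a cut vertex.

No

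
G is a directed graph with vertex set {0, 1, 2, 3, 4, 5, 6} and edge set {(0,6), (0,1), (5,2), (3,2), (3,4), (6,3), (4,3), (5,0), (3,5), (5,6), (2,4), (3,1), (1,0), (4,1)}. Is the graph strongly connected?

From 3 we can reach every vertex (0, 1, 2, 3, 4, 5, 6), and every vertex can reach 3 (0, 1, 2, 3, 4, 5, 6). So the whole graph is one strongly connected component.

Yes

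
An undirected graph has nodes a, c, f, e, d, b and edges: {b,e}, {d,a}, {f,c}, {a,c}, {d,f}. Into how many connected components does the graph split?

Starting from b we can reach b, e. That is one component of size 2.
Starting from a we can reach a, c, d, f. That is one component of size 4.
Total: 2 components.

2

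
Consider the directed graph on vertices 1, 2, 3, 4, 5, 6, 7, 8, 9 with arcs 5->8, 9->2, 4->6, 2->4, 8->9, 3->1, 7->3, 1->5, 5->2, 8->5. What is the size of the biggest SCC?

{5, 8} are all mutually reachable — one SCC of size 2.
{1} is an SCC by itself.
{4} is an SCC by itself.
{7} is an SCC by itself.
{2} is an SCC by itself.
(and 3 more singleton SCCs)
The largest has 2 vertices.

2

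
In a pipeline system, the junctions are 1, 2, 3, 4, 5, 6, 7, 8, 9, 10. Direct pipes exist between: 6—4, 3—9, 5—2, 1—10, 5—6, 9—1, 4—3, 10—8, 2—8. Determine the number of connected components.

2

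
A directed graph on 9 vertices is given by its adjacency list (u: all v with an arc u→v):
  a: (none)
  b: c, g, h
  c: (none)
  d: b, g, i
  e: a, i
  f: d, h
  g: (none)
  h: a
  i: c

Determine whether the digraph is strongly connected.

There is no directed path from a to c, so the graph is not strongly connected.

No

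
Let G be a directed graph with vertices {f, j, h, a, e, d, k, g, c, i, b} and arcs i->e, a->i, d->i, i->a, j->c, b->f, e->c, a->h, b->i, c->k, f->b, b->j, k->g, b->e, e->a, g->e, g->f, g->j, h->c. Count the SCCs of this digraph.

2

{a, b, c, e, f, g, h, i, j, k} are all mutually reachable — one SCC of size 10.
{d} is an SCC by itself.
That gives 2 strongly connected components.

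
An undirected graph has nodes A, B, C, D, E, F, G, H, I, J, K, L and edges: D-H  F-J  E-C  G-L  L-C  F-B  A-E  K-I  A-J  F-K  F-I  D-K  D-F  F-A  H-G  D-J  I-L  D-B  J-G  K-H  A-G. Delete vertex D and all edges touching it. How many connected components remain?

1

With D gone, the remaining components are: {A, B, C, E, F, G, H, I, J, K, L}.
That is 1 component.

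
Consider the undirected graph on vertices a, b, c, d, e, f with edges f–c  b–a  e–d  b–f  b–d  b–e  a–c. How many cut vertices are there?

Removing b increases the component count from 1 to 2, so b is a cut vertex.
By contrast removing c leaves 1 component; it is not a cut vertex. No other vertex is a cut vertex either.

1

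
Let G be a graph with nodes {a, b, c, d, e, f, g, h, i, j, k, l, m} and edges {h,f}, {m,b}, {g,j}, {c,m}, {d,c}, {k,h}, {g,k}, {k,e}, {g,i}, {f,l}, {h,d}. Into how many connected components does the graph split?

a is isolated — a component by itself.
Starting from b we can reach b, c, d, e, f, g, h, i, j, k, l, m. That is one component of size 12.
Total: 2 components.

2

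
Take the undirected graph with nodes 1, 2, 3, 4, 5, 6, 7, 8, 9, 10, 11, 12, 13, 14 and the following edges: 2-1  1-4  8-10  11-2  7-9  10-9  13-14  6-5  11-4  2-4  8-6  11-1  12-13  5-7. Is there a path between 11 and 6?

The component containing 11 is {1, 2, 4, 11}, and 6 is not in it.

No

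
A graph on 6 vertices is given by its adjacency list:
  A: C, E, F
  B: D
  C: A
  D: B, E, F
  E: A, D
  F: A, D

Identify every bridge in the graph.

The edges on the cycle E-D-F-A-E are not bridges since each lies on that cycle.
But removing D-B disconnects D from B; removing A-C disconnects A from C — these are bridges.

A-C, B-D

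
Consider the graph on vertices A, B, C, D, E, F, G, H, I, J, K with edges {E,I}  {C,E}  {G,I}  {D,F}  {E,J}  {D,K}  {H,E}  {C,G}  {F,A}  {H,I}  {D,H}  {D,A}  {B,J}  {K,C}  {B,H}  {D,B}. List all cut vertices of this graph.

D

Removing D increases the component count from 1 to 2, so D is a cut vertex.
By contrast removing F leaves 1 component; it is not a cut vertex. No other vertex is a cut vertex either.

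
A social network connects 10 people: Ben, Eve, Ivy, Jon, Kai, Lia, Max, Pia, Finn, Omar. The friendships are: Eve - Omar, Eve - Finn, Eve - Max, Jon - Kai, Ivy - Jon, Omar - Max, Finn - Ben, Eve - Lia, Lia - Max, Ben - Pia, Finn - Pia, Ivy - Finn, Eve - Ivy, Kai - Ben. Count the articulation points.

1

Removing Eve increases the component count from 1 to 2, so Eve is a cut vertex.
By contrast removing Kai leaves 1 component; it is not a cut vertex. No other vertex is a cut vertex either.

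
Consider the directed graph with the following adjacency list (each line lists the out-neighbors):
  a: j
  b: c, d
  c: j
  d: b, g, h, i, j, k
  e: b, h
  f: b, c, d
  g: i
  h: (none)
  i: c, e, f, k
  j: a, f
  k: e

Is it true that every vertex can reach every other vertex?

No

There is no directed path from h to k, so the graph is not strongly connected.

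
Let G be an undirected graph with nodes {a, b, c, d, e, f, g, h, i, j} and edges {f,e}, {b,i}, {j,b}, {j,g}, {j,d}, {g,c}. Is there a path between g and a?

The component containing g is {b, c, d, g, i, j}, and a is not in it.

No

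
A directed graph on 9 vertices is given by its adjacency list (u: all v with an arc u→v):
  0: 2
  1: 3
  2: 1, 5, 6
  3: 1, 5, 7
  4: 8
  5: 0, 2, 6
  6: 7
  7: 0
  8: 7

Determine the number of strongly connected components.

3

{0, 1, 2, 3, 5, 6, 7} are all mutually reachable — one SCC of size 7.
{8} is an SCC by itself.
{4} is an SCC by itself.
That gives 3 strongly connected components.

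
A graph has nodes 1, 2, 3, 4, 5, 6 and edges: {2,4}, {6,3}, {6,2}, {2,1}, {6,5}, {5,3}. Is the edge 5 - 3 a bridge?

No

After removing 5 - 3, the path 5-6-3 still connects them, so the edge is not a bridge.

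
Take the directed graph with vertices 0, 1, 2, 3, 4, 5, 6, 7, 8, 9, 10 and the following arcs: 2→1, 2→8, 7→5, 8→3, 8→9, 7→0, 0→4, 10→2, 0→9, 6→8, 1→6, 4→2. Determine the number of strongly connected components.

11

{9} is an SCC by itself.
{8} is an SCC by itself.
{4} is an SCC by itself.
{5} is an SCC by itself.
{10} is an SCC by itself.
(and 6 more singleton SCCs)
That gives 11 strongly connected components.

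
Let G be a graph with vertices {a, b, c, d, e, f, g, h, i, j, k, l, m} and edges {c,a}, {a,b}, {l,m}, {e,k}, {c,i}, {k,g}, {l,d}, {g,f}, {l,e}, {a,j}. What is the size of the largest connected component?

h is isolated — a component by itself.
Starting from a we can reach a, b, c, i, j. That is one component of size 5.
Starting from d we can reach d, e, f, g, k, l, m. That is one component of size 7.
The largest has 7 vertices.

7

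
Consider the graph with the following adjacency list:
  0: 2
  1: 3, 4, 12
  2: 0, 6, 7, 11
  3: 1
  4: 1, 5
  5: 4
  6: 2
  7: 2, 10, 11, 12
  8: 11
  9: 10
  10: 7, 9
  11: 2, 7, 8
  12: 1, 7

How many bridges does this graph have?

10

The edges on the cycle 7-11-2-7 are not bridges since each lies on that cycle.
But removing 3-1 disconnects 3 from 1; removing 12-1 disconnects 12 from 1; removing 7-12 disconnects 7 from 12; removing 4-1 disconnects 4 from 1 — these are bridges.
In total 10 edges are bridges.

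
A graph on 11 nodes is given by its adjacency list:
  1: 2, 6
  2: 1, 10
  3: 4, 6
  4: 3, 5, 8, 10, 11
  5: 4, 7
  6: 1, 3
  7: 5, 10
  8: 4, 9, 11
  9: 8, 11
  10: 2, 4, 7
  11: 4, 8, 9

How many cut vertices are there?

Removing 4 increases the component count from 1 to 2, so 4 is a cut vertex.
By contrast removing 7 leaves 1 component; it is not a cut vertex. No other vertex is a cut vertex either.

1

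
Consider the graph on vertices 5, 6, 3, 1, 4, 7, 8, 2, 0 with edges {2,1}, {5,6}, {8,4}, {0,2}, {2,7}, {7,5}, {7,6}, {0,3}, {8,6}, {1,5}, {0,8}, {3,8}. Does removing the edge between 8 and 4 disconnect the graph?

Yes

Removing 8-4 leaves no path between 8 and 4: the component count goes from 1 to 2. So it is a bridge.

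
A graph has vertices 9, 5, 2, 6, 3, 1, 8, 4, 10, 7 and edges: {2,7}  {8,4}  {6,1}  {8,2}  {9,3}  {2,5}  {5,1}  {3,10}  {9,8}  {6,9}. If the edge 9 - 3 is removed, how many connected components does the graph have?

Before removal there is 1 component.
9 - 3 is a bridge — removing it separates 9's side from 3's side.
After removal: 2 components.

2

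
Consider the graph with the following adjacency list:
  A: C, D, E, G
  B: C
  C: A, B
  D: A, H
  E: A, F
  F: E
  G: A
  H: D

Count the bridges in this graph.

removing E-A disconnects E from A; removing A-G disconnects A from G; removing E-F disconnects E from F; removing D-H disconnects D from H — these are bridges.
In total 7 edges are bridges.

7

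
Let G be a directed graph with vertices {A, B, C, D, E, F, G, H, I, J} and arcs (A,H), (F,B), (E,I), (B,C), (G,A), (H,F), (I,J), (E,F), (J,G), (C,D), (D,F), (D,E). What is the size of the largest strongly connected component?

10

{A, B, C, D, E, F, G, H, I, J} are all mutually reachable — one SCC of size 10.
The largest has 10 vertices.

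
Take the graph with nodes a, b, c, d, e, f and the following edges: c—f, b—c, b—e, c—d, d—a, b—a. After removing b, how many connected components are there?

2

With b gone, the remaining components are: {e}; {a, c, d, f}.
That is 2 components.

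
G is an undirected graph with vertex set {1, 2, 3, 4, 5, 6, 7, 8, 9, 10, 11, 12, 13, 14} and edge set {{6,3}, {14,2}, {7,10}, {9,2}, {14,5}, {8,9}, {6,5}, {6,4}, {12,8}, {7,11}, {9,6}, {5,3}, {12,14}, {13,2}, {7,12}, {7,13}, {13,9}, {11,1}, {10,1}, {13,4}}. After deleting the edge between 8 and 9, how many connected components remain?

1

8 and 9 are still connected via 8-12-7-13-9, so the component count stays at 1.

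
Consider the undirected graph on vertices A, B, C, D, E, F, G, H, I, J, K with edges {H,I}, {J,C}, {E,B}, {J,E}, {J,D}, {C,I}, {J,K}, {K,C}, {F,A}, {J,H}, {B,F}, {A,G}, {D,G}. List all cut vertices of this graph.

J

Removing J increases the component count from 1 to 2, so J is a cut vertex.
By contrast removing C leaves 1 component; it is not a cut vertex. No other vertex is a cut vertex either.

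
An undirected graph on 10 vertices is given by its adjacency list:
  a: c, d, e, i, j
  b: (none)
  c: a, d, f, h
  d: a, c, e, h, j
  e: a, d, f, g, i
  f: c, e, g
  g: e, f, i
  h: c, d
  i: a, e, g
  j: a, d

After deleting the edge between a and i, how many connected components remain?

2

a and i are still connected via a-e-i, so the component count stays at 2.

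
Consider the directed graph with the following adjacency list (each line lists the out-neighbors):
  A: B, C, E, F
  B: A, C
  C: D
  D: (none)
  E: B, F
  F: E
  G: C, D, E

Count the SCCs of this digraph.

4

{A, B, E, F} are all mutually reachable — one SCC of size 4.
{G} is an SCC by itself.
{D} is an SCC by itself.
{C} is an SCC by itself.
That gives 4 strongly connected components.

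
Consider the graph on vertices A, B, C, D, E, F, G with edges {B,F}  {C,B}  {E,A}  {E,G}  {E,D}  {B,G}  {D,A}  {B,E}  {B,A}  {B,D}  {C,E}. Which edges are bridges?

B-F

The edges on the cycle B-E-G-B are not bridges since each lies on that cycle.
But removing B - F disconnects B from F — this is a bridge.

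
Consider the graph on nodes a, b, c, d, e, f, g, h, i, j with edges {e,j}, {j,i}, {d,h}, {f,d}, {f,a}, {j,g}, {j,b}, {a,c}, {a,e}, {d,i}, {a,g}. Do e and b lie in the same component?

Yes

From e we can reach a, b, c, d, e, f, g, h, i, j, which includes b.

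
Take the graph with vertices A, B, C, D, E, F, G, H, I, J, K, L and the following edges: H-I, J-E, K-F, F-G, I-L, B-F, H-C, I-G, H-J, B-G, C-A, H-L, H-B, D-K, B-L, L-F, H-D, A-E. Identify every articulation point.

H

Removing H increases the component count from 1 to 2, so H is a cut vertex.
By contrast removing F leaves 1 component; it is not a cut vertex. No other vertex is a cut vertex either.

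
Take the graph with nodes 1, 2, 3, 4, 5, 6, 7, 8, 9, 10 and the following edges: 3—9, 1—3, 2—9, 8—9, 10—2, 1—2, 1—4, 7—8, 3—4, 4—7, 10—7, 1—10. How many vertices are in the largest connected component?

8

5 is isolated — a component by itself.
6 is isolated — a component by itself.
Starting from 1 we can reach 1, 2, 3, 4, 7, 8, 9, 10. That is one component of size 8.
The largest has 8 vertices.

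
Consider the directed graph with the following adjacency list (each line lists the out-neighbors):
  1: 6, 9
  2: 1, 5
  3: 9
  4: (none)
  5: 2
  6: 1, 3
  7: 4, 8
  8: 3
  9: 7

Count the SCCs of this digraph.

4

{3, 7, 8, 9} are all mutually reachable — one SCC of size 4.
{2, 5} are all mutually reachable — one SCC of size 2.
{1, 6} are all mutually reachable — one SCC of size 2.
{4} is an SCC by itself.
That gives 4 strongly connected components.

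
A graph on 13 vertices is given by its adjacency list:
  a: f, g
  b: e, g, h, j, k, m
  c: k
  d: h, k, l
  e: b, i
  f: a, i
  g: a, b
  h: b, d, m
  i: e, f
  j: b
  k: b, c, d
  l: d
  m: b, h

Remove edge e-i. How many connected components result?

1

e and i are still connected via e-b-g-a-f-i, so the component count stays at 1.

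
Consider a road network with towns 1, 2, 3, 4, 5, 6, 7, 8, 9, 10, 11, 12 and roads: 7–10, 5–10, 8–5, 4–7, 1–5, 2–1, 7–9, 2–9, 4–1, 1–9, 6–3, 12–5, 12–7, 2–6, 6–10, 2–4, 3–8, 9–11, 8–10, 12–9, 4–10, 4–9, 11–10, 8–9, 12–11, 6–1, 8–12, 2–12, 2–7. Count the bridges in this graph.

0

The edges on the cycle 2-6-3-8-5-12-2 are not bridges since each lies on that cycle.
Every edge lies on some cycle, so there are no bridges.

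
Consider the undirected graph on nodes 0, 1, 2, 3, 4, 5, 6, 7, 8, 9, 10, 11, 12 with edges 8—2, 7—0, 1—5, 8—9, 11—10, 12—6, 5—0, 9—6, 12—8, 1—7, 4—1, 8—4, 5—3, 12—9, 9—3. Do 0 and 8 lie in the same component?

From 0 we can reach 0, 1, 2, 3, 4, 5, 6, 7, 8, 9, 12, which includes 8.

Yes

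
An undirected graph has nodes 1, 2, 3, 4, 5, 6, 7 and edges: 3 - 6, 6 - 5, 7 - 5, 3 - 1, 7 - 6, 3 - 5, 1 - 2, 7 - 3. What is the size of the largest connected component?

6

4 is isolated — a component by itself.
Starting from 1 we can reach 1, 2, 3, 5, 6, 7. That is one component of size 6.
The largest has 6 vertices.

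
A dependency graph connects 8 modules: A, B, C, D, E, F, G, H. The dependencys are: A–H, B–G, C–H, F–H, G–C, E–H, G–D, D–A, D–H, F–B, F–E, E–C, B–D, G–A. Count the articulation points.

Removing E, for instance, still leaves 1 component. No single vertex removal increases the component count — the graph has no articulation points.

0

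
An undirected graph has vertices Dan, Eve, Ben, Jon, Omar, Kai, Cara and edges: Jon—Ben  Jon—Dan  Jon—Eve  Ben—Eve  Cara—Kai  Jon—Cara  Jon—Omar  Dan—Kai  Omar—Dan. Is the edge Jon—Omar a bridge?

No

After removing Jon—Omar, the path Jon-Dan-Omar still connects them, so the edge is not a bridge.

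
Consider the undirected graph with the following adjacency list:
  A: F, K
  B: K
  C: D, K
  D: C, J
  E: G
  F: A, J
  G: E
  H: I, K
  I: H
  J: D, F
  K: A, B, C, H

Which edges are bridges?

The edges on the cycle A-K-C-D-J-F-A are not bridges since each lies on that cycle.
But removing G-E disconnects G from E; removing K-B disconnects K from B; removing I-H disconnects I from H; removing H-K disconnects H from K — these are bridges.

B-K, E-G, H-I, H-K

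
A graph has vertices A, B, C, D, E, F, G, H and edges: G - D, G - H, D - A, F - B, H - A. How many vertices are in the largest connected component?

4

C is isolated — a component by itself.
E is isolated — a component by itself.
Starting from B we can reach B, F. That is one component of size 2.
Starting from A we can reach A, D, G, H. That is one component of size 4.
The largest has 4 vertices.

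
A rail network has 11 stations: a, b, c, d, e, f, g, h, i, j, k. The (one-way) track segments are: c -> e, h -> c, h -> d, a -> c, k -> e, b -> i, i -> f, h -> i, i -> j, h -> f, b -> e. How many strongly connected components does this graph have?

11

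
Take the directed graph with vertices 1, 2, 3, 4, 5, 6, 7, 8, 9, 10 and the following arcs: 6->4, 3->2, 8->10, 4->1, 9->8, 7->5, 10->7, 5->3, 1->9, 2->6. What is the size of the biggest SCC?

10

{1, 2, 3, 4, 5, 6, 7, 8, 9, 10} are all mutually reachable — one SCC of size 10.
The largest has 10 vertices.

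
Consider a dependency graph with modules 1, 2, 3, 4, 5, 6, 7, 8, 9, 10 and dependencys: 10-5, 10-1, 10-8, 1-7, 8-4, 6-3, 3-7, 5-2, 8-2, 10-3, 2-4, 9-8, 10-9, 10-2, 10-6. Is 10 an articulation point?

Yes

Deleting 10 raises the number of components from 1 to 2, so 10 is a cut vertex.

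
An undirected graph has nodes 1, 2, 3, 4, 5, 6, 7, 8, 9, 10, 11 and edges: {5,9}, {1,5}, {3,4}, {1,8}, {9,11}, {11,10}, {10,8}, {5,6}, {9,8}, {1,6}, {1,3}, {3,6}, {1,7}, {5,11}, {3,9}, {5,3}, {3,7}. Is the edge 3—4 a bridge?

Removing 3—4 leaves no path between 3 and 4: the component count goes from 2 to 3. So it is a bridge.

Yes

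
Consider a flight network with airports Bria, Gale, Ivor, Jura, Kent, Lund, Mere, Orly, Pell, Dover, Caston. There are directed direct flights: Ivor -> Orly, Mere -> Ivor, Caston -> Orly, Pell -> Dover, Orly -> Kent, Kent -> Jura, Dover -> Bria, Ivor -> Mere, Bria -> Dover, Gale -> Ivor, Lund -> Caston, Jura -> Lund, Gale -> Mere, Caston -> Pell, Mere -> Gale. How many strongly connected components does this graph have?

4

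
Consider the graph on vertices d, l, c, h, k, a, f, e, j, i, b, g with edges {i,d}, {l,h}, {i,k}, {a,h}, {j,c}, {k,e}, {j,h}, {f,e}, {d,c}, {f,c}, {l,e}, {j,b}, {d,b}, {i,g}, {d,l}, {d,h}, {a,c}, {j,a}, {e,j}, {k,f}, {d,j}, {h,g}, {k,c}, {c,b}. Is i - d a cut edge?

After removing i - d, the path i-k-c-d still connects them, so the edge is not a bridge.

No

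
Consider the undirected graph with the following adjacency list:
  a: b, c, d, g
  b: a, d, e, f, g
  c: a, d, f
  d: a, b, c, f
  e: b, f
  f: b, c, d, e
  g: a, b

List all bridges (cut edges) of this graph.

The edges on the cycle b-e-f-d-a-b are not bridges since each lies on that cycle.
Every edge lies on some cycle, so there are no bridges.

none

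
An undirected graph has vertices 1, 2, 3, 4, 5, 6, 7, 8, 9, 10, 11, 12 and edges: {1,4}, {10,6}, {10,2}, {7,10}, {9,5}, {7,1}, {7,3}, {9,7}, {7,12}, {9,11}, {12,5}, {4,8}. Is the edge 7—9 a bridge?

After removing 7—9, the path 7-12-5-9 still connects them, so the edge is not a bridge.

No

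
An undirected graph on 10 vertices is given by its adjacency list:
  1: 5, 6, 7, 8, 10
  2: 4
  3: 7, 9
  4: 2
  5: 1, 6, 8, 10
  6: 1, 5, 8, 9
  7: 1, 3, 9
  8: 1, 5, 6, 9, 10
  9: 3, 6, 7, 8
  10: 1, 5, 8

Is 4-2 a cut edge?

Removing 4-2 leaves no path between 4 and 2: the component count goes from 2 to 3. So it is a bridge.

Yes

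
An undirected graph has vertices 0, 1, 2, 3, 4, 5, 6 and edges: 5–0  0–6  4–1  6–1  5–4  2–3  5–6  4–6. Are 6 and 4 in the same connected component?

Yes

From 6 we can reach 0, 1, 4, 5, 6, which includes 4.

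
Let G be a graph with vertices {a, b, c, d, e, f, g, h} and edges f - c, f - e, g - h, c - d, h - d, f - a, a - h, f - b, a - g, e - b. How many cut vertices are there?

1

Removing f increases the component count from 1 to 2, so f is a cut vertex.
By contrast removing h leaves 1 component; it is not a cut vertex. No other vertex is a cut vertex either.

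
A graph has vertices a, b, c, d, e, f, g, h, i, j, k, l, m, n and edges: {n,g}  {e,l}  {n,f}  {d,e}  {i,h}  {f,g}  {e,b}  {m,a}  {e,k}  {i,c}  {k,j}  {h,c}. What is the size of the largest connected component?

6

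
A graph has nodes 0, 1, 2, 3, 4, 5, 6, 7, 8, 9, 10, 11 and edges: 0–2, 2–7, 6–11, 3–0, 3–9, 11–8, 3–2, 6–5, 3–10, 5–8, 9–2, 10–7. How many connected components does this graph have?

1 is isolated — a component by itself.
4 is isolated — a component by itself.
Starting from 5 we can reach 5, 6, 8, 11. That is one component of size 4.
Starting from 0 we can reach 0, 2, 3, 7, 9, 10. That is one component of size 6.
Total: 4 components.

4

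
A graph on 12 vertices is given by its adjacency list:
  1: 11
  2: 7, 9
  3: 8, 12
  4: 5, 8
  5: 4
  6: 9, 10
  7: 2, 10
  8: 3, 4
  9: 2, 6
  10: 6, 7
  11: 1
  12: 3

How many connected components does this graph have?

Starting from 1 we can reach 1, 11. That is one component of size 2.
Starting from 3 we can reach 3, 4, 5, 8, 12. That is one component of size 5.
Starting from 2 we can reach 2, 6, 7, 9, 10. That is one component of size 5.
Total: 3 components.

3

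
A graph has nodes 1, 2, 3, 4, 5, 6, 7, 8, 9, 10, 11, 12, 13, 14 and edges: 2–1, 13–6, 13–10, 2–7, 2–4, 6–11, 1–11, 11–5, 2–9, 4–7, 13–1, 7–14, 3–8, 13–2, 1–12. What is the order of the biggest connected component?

12

Starting from 3 we can reach 3, 8. That is one component of size 2.
Starting from 1 we can reach 1, 2, 4, 5, 6, 7, 9, 10, 11, 12, 13, 14. That is one component of size 12.
The largest has 12 vertices.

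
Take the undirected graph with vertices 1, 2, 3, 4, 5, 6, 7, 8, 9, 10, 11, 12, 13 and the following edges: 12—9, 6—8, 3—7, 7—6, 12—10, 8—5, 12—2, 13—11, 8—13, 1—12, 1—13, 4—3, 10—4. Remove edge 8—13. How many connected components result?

8 and 13 are still connected via 8-6-7-3-4-10-12-1-13, so the component count stays at 1.

1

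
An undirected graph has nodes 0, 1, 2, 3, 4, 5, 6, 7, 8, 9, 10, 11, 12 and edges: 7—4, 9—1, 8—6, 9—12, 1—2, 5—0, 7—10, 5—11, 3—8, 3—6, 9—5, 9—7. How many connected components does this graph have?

Starting from 3 we can reach 3, 6, 8. That is one component of size 3.
Starting from 0 we can reach 0, 1, 2, 4, 5, 7, 9, 10, 11, 12. That is one component of size 10.
Total: 2 components.

2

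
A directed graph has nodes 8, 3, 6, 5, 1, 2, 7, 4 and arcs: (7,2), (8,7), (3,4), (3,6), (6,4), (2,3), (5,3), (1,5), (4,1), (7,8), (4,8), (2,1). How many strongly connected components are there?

{1, 2, 3, 4, 5, 6, 7, 8} are all mutually reachable — one SCC of size 8.
That gives 1 strongly connected component.

1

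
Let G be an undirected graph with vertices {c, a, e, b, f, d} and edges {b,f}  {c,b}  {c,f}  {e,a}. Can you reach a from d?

No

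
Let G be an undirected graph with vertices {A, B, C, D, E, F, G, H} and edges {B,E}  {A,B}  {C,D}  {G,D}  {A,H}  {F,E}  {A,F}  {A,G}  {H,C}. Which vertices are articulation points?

Removing A increases the component count from 1 to 2, so A is a cut vertex.
By contrast removing H leaves 1 component; it is not a cut vertex. No other vertex is a cut vertex either.

A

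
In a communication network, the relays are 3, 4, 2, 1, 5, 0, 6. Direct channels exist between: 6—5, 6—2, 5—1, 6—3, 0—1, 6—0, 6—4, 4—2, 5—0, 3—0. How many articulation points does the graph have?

1

Removing 6 increases the component count from 1 to 2, so 6 is a cut vertex.
By contrast removing 1 leaves 1 component; it is not a cut vertex. No other vertex is a cut vertex either.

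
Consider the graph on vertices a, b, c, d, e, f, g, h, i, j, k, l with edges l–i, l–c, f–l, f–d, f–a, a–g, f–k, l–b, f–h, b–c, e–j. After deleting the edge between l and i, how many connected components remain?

3

Before removal there are 2 components.
l–i is a bridge — removing it separates l's side from i's side.
After removal: 3 components.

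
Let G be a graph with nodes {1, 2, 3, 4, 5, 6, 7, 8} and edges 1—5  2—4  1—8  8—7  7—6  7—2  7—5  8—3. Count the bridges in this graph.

4

The edges on the cycle 1-8-7-5-1 are not bridges since each lies on that cycle.
But removing 7—2 disconnects 7 from 2; removing 7—6 disconnects 7 from 6; removing 2—4 disconnects 2 from 4; removing 8—3 disconnects 8 from 3 — these are bridges.
That makes 4 bridges.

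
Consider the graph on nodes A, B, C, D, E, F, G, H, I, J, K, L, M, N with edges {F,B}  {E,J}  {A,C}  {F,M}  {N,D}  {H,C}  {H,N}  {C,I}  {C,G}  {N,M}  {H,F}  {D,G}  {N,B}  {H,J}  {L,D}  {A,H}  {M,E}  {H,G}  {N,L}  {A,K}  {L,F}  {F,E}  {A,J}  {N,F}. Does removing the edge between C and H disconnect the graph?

No

After removing C—H, the path C-A-H still connects them, so the edge is not a bridge.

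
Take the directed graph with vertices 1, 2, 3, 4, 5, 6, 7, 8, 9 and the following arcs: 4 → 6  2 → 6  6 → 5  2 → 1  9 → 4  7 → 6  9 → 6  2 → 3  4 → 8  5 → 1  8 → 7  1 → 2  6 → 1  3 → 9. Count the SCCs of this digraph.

1

{1, 2, 3, 4, 5, 6, 7, 8, 9} are all mutually reachable — one SCC of size 9.
That gives 1 strongly connected component.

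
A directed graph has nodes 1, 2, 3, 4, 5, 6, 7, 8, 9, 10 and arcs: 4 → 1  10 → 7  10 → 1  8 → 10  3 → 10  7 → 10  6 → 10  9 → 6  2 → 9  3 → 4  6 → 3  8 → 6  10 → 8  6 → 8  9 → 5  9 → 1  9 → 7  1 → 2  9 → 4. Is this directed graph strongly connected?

No

There is no directed path from 5 to 8, so the graph is not strongly connected.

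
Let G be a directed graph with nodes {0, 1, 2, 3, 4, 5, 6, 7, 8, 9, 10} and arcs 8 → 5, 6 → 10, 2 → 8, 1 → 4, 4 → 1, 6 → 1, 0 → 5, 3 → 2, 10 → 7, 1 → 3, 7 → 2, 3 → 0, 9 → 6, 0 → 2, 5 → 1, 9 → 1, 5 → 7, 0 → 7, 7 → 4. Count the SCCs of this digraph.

4

{0, 1, 2, 3, 4, 5, 7, 8} are all mutually reachable — one SCC of size 8.
{9} is an SCC by itself.
{10} is an SCC by itself.
{6} is an SCC by itself.
That gives 4 strongly connected components.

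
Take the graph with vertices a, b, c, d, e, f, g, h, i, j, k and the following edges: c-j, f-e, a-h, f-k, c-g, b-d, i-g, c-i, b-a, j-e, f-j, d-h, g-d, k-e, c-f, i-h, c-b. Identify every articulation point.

c

Removing c increases the component count from 1 to 2, so c is a cut vertex.
By contrast removing d leaves 1 component; it is not a cut vertex. No other vertex is a cut vertex either.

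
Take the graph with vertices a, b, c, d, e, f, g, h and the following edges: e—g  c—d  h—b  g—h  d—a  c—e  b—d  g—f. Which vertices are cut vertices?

Removing d increases the component count from 1 to 2, so d is a cut vertex.
Removing g increases the component count from 1 to 2, so g is a cut vertex.
By contrast removing f leaves 1 component; it is not a cut vertex. No other vertex is a cut vertex either.

d, g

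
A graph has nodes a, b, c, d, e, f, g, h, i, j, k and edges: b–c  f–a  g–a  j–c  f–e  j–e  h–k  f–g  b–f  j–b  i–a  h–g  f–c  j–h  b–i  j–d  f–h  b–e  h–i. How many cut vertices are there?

2

Removing h increases the component count from 1 to 2, so h is a cut vertex.
Removing j increases the component count from 1 to 2, so j is a cut vertex.
By contrast removing b leaves 1 component; it is not a cut vertex. No other vertex is a cut vertex either.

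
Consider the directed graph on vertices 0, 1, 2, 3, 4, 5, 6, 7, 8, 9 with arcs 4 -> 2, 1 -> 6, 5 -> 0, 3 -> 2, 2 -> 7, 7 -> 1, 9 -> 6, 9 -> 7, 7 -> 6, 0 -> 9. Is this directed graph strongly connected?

No

There is no directed path from 3 to 5, so the graph is not strongly connected.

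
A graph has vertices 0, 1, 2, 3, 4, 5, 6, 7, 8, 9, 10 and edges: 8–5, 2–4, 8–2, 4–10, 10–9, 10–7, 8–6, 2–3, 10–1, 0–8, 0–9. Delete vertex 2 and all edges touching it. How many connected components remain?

2

With 2 gone, the remaining components are: {3}; {0, 1, 4, 5, 6, 7, 8, 9, 10}.
That is 2 components.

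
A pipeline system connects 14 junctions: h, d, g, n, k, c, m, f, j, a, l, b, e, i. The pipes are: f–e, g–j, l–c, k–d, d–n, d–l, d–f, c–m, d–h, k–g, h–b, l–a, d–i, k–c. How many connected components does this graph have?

1

Starting from a we can reach a, b, c, d, e, f, g, h, i, j, k, l, m, n. That is one component of size 14.
Total: 1 component.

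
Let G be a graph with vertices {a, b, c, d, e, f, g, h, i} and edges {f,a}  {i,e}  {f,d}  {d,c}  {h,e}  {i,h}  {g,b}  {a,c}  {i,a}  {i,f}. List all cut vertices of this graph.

i

Removing i increases the component count from 2 to 3, so i is a cut vertex.
By contrast removing g leaves 2 components; it is not a cut vertex. No other vertex is a cut vertex either.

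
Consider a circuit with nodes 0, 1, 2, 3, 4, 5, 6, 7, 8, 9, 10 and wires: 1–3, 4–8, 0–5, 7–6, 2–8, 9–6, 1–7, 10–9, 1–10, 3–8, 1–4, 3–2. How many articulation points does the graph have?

Removing 1 increases the component count from 2 to 3, so 1 is a cut vertex.
By contrast removing 4 leaves 2 components; it is not a cut vertex. No other vertex is a cut vertex either.

1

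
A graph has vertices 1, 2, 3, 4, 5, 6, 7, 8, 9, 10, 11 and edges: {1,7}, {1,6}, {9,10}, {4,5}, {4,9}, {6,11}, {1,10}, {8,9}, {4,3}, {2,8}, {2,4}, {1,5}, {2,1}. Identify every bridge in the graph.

1-6, 1-7, 11-6, 3-4

The edges on the cycle 2-1-10-9-8-2 are not bridges since each lies on that cycle.
But removing 3-4 disconnects 3 from 4; removing 1-7 disconnects 1 from 7; removing 11-6 disconnects 11 from 6; removing 1-6 disconnects 1 from 6 — these are bridges.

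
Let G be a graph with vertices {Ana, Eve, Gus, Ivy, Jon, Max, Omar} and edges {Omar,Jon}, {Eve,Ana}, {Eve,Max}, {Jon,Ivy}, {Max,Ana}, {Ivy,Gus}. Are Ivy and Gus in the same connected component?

From Ivy we can reach Gus, Ivy, Jon, Omar, which includes Gus.

Yes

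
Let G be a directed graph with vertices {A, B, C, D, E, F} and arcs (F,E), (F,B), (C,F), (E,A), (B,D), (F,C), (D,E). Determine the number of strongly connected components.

{C, F} are all mutually reachable — one SCC of size 2.
{B} is an SCC by itself.
{E} is an SCC by itself.
{D} is an SCC by itself.
{A} is an SCC by itself.
That gives 5 strongly connected components.

5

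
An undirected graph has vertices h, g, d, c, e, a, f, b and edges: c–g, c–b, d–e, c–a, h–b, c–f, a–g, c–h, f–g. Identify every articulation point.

c

Removing c increases the component count from 2 to 3, so c is a cut vertex.
By contrast removing a leaves 2 components; it is not a cut vertex. No other vertex is a cut vertex either.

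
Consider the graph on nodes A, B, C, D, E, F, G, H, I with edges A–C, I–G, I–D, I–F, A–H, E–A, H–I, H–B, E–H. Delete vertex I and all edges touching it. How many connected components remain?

4

With I gone, the remaining components are: {D}; {F}; {G}; {A, B, C, E, H}.
That is 4 components.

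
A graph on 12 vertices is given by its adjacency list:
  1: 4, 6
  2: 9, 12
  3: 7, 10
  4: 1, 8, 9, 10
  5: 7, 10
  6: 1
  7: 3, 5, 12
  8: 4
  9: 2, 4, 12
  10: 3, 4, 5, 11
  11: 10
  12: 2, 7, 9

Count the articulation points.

Removing 1 increases the component count from 1 to 2, so 1 is a cut vertex.
Removing 4 increases the component count from 1 to 3, so 4 is a cut vertex.
Removing 10 increases the component count from 1 to 2, so 10 is a cut vertex.
By contrast removing 8 leaves 1 component; it is not a cut vertex. No other vertex is a cut vertex either.

3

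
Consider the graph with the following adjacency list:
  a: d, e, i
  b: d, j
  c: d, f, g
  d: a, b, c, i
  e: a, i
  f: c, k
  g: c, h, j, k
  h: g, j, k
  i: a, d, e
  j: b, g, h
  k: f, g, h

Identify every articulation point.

d

Removing d increases the component count from 1 to 2, so d is a cut vertex.
By contrast removing j leaves 1 component; it is not a cut vertex. No other vertex is a cut vertex either.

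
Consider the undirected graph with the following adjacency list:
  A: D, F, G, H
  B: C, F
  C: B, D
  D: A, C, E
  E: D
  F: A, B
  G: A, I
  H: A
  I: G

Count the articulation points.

Removing A increases the component count from 1 to 3, so A is a cut vertex.
Removing D increases the component count from 1 to 2, so D is a cut vertex.
Removing G increases the component count from 1 to 2, so G is a cut vertex.
By contrast removing I leaves 1 component; it is not a cut vertex. No other vertex is a cut vertex either.

3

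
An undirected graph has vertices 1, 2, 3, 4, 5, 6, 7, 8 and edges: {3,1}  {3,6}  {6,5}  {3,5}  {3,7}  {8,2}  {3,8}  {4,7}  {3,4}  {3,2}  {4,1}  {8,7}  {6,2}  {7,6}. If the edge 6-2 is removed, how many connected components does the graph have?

6 and 2 are still connected via 6-3-2, so the component count stays at 1.

1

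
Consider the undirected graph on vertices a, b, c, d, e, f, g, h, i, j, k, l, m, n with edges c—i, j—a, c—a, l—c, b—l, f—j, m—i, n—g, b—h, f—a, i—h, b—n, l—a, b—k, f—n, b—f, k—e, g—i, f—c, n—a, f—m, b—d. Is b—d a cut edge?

Yes

Removing b—d leaves no path between b and d: the component count goes from 1 to 2. So it is a bridge.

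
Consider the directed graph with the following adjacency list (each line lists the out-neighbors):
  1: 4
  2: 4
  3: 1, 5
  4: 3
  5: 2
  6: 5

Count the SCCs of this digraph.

{1, 2, 3, 4, 5} are all mutually reachable — one SCC of size 5.
{6} is an SCC by itself.
That gives 2 strongly connected components.

2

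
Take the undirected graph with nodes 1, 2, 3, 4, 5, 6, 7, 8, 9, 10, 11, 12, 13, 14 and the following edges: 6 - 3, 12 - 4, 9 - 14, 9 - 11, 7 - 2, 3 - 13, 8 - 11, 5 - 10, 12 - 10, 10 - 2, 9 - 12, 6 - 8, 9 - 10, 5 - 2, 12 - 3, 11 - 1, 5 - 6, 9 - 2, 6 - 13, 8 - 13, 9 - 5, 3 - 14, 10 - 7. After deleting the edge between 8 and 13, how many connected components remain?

1

8 and 13 are still connected via 8-6-13, so the component count stays at 1.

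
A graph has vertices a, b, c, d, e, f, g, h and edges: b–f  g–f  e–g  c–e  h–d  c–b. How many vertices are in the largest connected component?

5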